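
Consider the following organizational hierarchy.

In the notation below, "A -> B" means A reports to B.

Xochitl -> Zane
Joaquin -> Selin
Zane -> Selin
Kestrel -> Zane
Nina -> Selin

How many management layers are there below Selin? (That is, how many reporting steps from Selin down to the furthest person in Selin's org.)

2

The longest chain under Selin runs Selin → Zane → Xochitl, which is 2 levels below Selin.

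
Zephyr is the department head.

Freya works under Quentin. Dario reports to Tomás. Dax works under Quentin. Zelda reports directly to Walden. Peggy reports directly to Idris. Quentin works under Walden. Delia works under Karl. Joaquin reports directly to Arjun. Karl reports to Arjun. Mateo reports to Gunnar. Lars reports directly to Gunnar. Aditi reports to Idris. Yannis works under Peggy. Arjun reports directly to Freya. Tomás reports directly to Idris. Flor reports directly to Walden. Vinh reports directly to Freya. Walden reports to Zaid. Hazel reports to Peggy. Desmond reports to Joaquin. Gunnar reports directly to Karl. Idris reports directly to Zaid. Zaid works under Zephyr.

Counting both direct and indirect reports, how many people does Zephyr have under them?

Zephyr directly manages Zaid. Under Zaid: Walden, Zelda, Flor, Quentin, Dax, Freya, Vinh, Arjun, Joaquin, Desmond, Karl, Delia, Gunnar, Mateo, Lars, Idris, Aditi, Peggy, Yannis, Hazel, Tomás, Dario (22). That's 23 in total.

23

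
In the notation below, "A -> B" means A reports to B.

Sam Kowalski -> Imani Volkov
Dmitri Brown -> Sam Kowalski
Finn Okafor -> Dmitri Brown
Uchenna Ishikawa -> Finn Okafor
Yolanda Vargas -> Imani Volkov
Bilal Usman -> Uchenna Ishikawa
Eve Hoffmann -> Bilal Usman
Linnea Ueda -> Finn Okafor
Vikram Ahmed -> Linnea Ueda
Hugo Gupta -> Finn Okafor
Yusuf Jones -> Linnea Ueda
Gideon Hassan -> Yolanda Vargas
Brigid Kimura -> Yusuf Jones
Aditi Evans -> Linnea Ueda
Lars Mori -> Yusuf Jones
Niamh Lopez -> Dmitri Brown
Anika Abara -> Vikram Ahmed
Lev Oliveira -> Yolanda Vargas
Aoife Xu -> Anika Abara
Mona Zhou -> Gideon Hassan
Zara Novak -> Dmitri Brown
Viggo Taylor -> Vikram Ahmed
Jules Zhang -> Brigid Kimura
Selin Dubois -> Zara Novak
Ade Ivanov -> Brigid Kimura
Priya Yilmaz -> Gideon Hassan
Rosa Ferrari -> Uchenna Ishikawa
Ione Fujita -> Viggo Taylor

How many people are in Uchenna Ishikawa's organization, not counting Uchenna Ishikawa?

Uchenna Ishikawa directly manages Bilal Usman, Rosa Ferrari. Under Bilal Usman: Eve Hoffmann (1). Rosa Ferrari has no reports. So Uchenna Ishikawa's organization is 2 direct reports plus everyone under them: 2 + 1 = 3.

3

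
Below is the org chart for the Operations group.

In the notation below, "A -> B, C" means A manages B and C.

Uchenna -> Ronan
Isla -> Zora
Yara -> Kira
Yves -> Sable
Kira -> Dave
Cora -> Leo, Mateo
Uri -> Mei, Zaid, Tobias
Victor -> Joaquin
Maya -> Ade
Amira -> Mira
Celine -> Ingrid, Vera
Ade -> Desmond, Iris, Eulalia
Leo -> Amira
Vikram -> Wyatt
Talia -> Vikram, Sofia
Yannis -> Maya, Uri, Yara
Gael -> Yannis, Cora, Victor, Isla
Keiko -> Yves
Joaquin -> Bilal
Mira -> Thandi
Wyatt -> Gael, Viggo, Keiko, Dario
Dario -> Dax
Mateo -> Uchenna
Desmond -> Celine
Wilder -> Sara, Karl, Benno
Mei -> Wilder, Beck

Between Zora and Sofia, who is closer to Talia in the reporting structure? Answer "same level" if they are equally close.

Sofia

Zora is 5 levels below Talia; Sofia is 1. Sofia is higher.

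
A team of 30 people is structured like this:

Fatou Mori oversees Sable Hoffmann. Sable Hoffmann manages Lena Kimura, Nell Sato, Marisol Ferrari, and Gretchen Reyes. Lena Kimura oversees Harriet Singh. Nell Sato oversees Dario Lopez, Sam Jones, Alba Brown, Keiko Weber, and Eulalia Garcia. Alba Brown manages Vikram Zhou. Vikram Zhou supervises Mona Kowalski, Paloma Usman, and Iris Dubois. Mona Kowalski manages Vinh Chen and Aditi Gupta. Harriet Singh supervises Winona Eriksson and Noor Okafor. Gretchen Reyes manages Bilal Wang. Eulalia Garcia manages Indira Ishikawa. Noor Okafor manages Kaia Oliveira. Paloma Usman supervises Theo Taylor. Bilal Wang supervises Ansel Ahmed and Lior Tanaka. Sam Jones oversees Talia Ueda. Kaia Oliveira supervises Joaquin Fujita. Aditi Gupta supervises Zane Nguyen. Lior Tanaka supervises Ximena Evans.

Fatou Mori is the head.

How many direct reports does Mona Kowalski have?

2

Mona Kowalski directly manages Vinh Chen, Aditi Gupta. That is 2 direct reports.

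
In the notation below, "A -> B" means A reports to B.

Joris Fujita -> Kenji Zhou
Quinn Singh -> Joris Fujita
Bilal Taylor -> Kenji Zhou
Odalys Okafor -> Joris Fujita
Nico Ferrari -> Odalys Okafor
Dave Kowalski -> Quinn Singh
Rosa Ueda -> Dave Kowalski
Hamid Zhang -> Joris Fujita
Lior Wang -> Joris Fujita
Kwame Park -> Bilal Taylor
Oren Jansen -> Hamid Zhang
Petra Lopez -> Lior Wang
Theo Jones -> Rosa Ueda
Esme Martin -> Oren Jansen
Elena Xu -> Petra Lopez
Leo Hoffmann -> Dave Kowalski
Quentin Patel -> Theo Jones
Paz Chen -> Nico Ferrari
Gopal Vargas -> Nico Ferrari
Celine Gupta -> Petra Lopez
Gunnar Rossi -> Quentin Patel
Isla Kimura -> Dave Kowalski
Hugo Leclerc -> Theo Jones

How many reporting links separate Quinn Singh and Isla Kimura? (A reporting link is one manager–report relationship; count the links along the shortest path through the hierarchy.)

Isla Kimura is in Quinn Singh's organization: the chain from Isla Kimura up to Quinn Singh is Isla Kimura → Dave Kowalski → Quinn Singh, which is 2 links.

2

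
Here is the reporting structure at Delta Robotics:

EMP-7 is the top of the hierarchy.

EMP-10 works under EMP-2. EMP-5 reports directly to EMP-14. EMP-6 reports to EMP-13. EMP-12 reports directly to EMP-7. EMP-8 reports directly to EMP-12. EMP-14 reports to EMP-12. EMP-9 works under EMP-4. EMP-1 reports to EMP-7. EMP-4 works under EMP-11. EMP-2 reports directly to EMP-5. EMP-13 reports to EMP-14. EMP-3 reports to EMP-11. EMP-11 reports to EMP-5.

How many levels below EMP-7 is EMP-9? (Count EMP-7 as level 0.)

Chain from EMP-9 up to EMP-7: EMP-9 → EMP-4 → EMP-11 → EMP-5 → EMP-14 → EMP-12 → EMP-7. That is 6 steps up, so EMP-9 is 6 levels below EMP-7.

6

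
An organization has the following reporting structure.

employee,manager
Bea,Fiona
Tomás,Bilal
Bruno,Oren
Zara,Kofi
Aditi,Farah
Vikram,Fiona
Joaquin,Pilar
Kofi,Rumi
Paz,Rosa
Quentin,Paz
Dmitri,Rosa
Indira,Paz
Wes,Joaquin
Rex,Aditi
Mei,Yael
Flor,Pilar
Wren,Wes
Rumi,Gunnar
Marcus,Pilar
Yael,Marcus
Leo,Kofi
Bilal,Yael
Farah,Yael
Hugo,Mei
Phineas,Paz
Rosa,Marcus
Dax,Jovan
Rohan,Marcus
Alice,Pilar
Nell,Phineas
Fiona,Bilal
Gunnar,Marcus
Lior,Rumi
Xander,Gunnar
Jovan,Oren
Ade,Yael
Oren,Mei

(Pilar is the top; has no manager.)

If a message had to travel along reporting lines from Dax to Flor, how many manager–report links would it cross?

7

Dax is 6 levels below Pilar, and Flor is 1 level below Pilar (their lowest common manager). The shortest path runs up from Dax to Pilar and back down to Flor: 6 + 1 = 7 links.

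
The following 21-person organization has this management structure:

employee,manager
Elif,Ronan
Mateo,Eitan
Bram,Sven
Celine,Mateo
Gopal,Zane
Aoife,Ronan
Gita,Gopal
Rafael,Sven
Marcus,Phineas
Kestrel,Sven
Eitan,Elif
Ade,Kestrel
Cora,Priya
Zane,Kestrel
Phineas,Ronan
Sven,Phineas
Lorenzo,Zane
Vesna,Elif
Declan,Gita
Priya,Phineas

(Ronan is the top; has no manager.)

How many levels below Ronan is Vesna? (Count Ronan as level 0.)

Chain from Vesna up to Ronan: Vesna → Elif → Ronan. That is 2 steps up, so Vesna is 2 levels below Ronan.

2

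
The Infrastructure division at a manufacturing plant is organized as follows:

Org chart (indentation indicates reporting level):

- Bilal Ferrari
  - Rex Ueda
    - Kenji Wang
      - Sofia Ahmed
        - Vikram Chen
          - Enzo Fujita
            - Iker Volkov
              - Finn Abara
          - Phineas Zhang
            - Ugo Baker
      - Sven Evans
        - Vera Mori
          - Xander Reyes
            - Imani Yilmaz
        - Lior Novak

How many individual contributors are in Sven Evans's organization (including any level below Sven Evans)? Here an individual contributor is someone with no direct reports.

2

The people in Sven Evans's organization with no one reporting to them are Lior Novak, Imani Yilmaz. That is 2.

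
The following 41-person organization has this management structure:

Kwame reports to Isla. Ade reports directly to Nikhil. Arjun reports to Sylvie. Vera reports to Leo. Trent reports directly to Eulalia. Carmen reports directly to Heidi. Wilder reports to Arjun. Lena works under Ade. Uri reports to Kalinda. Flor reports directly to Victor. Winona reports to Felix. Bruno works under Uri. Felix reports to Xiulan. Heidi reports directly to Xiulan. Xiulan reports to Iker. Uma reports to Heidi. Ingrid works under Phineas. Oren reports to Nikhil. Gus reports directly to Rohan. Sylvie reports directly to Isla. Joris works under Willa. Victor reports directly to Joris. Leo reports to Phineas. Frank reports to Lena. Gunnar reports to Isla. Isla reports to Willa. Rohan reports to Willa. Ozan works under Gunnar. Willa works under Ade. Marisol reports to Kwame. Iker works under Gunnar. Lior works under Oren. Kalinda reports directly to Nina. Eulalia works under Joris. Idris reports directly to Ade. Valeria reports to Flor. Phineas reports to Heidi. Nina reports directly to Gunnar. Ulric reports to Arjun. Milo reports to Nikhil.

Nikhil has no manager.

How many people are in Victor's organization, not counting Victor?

2

Victor directly manages Flor. Under Flor: Valeria (1). That's 2 in total.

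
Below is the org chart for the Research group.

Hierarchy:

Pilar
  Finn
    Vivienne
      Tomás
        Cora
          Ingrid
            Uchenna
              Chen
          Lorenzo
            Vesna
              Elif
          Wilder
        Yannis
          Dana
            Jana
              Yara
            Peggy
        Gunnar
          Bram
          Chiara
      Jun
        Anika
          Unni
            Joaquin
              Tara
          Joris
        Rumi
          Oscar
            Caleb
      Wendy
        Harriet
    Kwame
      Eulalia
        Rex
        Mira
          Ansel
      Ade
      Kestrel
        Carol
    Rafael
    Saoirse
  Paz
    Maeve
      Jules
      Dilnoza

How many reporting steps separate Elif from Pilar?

7

Chain from Elif up to Pilar: Elif → Vesna → Lorenzo → Cora → Tomás → Vivienne → Finn → Pilar. That is 7 steps up, so Elif is 7 levels below Pilar.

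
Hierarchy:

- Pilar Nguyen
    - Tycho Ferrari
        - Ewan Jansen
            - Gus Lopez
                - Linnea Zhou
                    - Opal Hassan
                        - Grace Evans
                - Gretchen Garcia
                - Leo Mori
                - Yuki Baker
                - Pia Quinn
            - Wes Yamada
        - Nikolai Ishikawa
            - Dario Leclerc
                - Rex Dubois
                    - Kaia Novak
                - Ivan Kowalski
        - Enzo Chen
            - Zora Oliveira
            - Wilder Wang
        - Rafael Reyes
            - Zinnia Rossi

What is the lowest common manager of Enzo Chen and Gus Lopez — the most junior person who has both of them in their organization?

Enzo Chen's chain of managers is Tycho Ferrari, Pilar Nguyen. Gus Lopez's chain of managers is Ewan Jansen, Tycho Ferrari, Pilar Nguyen. The first manager that appears in both chains is Tycho Ferrari.

Tycho Ferrari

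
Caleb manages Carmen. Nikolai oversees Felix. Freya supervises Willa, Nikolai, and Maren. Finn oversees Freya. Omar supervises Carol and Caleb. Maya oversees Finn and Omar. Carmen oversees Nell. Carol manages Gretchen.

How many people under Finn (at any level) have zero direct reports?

3

The people in Finn's organization with no one reporting to them are Maren, Felix, Willa. That is 3.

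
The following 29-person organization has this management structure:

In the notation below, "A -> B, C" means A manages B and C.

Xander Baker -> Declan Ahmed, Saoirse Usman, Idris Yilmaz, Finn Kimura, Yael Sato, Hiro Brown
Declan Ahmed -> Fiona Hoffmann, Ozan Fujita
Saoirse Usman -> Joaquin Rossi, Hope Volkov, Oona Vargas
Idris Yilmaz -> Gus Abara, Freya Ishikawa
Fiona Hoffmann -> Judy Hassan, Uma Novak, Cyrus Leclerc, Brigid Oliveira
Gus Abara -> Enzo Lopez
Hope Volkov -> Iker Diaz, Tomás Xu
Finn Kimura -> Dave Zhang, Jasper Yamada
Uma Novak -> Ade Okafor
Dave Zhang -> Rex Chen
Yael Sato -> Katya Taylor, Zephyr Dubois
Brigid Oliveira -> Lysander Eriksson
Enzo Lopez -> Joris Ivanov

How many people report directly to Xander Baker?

Xander Baker directly manages Declan Ahmed, Saoirse Usman, Idris Yilmaz, Finn Kimura, Yael Sato, Hiro Brown. That is 6 direct reports.

6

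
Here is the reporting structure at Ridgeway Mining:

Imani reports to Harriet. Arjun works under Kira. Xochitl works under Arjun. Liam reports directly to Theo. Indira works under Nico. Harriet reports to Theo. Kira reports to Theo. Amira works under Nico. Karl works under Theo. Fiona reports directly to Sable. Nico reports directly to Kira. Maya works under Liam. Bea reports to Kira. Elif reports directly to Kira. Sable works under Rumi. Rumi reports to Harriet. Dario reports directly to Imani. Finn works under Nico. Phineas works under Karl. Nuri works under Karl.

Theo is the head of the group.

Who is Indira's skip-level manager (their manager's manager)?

Kira

Indira reports to Nico, and Nico reports to Kira. So Indira's skip-level manager is Kira.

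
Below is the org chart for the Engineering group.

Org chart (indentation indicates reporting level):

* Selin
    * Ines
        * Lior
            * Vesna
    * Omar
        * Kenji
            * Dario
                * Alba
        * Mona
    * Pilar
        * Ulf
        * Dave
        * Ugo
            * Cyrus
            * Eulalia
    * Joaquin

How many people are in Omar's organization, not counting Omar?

Omar directly manages Kenji, Mona. Under Kenji: Dario, Alba (2). Mona has no reports. So Omar's organization is 2 direct reports plus everyone under them: 3 + 1 = 4.

4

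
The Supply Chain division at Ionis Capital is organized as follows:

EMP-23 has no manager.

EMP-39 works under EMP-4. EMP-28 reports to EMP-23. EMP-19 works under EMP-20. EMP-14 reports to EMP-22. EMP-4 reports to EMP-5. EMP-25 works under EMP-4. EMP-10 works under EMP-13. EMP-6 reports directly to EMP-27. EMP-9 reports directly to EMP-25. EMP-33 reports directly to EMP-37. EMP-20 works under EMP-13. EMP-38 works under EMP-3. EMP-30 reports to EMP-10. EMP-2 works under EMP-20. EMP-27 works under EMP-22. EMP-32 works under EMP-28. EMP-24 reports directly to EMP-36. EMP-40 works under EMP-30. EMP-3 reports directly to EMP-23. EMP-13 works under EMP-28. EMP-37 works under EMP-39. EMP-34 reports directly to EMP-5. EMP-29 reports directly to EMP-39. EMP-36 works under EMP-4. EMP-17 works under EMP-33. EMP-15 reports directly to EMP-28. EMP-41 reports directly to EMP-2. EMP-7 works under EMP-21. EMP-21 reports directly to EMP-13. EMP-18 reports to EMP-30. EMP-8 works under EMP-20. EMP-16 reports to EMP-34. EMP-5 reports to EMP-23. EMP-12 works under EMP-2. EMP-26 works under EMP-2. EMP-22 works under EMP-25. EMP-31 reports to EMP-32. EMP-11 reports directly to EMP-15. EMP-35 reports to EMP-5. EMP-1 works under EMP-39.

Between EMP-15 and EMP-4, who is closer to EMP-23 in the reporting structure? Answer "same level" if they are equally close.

Both EMP-15 and EMP-4 are 2 levels below EMP-23.

same level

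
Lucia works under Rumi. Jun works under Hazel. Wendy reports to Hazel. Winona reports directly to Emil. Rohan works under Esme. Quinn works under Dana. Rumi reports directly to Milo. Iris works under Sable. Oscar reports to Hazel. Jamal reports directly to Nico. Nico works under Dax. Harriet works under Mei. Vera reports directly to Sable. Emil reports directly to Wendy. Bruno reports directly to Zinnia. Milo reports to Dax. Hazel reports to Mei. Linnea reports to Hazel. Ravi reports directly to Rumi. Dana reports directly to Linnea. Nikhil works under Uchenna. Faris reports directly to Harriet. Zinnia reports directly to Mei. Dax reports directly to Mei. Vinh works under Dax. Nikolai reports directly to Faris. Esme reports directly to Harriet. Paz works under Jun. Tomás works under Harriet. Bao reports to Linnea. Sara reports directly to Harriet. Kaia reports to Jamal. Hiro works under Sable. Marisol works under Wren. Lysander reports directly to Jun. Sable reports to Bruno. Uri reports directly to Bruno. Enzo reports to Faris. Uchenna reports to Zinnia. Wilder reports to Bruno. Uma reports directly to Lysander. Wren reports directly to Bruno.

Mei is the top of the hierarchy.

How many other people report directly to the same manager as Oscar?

3

Oscar reports to Hazel. Hazel's other direct reports are Linnea, Jun, Wendy — 3 peers.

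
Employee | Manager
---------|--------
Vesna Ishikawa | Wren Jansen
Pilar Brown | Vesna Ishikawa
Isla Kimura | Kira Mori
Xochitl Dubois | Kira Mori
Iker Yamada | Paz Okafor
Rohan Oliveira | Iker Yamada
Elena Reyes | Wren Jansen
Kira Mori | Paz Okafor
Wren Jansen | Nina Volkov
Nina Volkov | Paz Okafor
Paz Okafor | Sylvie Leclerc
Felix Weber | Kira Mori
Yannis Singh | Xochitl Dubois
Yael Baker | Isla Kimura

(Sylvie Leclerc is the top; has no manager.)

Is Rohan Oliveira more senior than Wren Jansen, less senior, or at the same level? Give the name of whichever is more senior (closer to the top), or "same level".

Both Rohan Oliveira and Wren Jansen are 3 levels below Sylvie Leclerc.

same level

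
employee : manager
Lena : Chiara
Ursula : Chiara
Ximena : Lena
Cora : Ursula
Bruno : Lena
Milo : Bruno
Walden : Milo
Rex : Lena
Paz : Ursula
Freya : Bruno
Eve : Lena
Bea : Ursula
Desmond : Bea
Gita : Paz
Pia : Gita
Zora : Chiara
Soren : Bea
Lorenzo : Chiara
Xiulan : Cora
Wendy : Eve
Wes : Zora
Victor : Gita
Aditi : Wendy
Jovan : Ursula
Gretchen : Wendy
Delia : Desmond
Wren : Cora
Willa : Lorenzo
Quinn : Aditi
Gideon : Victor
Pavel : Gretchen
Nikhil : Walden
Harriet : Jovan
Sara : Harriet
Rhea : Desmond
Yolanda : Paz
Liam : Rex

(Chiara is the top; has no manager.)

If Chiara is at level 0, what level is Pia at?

4

Chain from Pia up to Chiara: Pia → Gita → Paz → Ursula → Chiara. That is 4 steps up, so Pia is 4 levels below Chiara.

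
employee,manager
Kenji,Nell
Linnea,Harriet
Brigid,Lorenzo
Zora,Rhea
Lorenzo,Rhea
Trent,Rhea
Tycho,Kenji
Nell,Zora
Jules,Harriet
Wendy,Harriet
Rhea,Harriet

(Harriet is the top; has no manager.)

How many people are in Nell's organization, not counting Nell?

2

Nell directly manages Kenji. Under Kenji: Tycho (1). That's 2 in total.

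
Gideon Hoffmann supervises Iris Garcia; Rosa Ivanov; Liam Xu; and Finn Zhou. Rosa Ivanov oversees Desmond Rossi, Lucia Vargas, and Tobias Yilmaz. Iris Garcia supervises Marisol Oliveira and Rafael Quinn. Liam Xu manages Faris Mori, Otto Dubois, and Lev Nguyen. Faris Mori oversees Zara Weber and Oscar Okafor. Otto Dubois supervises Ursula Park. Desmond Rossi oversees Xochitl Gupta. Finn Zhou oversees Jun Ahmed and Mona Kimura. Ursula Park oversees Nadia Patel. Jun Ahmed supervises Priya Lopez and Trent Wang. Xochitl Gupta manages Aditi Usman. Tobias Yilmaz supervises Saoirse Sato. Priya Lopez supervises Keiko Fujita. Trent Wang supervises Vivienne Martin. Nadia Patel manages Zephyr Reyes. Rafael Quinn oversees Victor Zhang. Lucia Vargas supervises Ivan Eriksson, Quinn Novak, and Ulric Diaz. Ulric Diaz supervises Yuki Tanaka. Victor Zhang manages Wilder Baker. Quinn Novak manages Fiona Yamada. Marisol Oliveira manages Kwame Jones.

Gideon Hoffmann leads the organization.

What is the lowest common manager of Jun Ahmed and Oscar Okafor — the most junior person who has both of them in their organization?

Jun Ahmed's chain of managers is Finn Zhou, Gideon Hoffmann. Oscar Okafor's chain of managers is Faris Mori, Liam Xu, Gideon Hoffmann. The first manager that appears in both chains is Gideon Hoffmann.

Gideon Hoffmann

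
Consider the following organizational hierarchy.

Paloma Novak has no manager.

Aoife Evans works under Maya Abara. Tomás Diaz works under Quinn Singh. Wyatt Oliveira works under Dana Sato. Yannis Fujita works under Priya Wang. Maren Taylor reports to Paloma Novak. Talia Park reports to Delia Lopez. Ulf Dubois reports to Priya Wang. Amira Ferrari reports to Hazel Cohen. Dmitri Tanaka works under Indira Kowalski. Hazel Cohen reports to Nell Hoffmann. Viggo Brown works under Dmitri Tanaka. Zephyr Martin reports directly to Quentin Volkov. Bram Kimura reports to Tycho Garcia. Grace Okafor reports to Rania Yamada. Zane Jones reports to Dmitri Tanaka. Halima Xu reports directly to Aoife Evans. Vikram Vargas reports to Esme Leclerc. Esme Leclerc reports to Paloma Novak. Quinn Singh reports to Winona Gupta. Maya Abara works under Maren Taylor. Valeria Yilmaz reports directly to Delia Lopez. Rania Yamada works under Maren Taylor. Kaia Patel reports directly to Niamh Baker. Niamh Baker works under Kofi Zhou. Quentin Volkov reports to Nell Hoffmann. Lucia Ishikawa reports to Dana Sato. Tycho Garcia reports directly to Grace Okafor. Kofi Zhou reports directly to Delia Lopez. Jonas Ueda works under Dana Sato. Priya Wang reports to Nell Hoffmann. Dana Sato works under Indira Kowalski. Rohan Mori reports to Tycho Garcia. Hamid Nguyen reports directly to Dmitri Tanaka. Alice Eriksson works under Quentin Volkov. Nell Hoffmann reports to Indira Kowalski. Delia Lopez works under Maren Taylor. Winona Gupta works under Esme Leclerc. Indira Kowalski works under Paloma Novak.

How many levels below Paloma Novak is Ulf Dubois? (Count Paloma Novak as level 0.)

Chain from Ulf Dubois up to Paloma Novak: Ulf Dubois → Priya Wang → Nell Hoffmann → Indira Kowalski → Paloma Novak. That is 4 steps up, so Ulf Dubois is 4 levels below Paloma Novak.

4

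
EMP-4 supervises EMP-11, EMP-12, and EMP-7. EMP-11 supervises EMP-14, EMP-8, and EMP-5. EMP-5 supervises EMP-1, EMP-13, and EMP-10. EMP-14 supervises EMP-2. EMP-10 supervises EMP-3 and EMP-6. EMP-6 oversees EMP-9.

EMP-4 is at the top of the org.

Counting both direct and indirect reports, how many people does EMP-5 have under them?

6

EMP-5 directly manages EMP-1, EMP-13, EMP-10. EMP-1 has no reports. EMP-13 has no reports. Under EMP-10: EMP-6, EMP-9, EMP-3 (3). So EMP-5's organization is 3 direct reports plus everyone under them: 1 + 1 + 4 = 6.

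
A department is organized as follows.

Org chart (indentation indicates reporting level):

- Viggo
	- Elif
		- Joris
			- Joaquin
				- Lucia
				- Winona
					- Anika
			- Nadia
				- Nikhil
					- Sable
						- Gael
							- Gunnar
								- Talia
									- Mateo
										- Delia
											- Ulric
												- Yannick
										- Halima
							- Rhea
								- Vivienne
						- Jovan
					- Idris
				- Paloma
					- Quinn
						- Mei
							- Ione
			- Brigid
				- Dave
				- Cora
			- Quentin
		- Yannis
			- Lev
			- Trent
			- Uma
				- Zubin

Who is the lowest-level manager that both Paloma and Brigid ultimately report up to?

Joris

Paloma's chain of managers is Nadia, Joris, Elif, Viggo. Brigid's chain of managers is Joris, Elif, Viggo. The first manager that appears in both chains is Joris.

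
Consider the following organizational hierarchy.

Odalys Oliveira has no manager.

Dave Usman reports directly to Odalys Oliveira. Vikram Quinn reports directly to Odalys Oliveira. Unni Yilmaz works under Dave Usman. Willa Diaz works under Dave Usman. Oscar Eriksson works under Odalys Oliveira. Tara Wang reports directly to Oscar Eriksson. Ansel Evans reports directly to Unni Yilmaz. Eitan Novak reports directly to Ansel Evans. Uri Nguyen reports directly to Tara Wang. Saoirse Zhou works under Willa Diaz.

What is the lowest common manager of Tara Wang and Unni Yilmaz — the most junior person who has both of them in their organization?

Odalys Oliveira

Tara Wang's chain of managers is Oscar Eriksson, Odalys Oliveira. Unni Yilmaz's chain of managers is Dave Usman, Odalys Oliveira. The first manager that appears in both chains is Odalys Oliveira.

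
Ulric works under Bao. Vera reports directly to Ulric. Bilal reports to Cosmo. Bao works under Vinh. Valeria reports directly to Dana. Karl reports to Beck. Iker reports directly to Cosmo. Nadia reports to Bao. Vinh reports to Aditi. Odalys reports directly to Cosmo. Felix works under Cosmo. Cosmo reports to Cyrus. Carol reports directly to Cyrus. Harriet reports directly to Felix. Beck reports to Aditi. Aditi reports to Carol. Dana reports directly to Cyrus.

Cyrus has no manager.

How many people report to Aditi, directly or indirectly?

7

Aditi directly manages Vinh, Beck. Under Vinh: Bao, Ulric, Vera, Nadia (4). Under Beck: Karl (1). So Aditi's organization is 2 direct reports plus everyone under them: 5 + 2 = 7.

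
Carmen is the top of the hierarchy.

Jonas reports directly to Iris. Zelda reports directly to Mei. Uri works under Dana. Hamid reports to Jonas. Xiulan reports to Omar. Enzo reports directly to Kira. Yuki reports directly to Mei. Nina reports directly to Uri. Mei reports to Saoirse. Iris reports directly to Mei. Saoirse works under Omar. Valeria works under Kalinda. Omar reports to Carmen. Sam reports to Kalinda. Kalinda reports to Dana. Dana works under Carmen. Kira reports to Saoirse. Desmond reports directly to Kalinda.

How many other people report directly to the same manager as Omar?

Omar reports to Carmen. Carmen's other direct reports are Dana — 1 peer.

1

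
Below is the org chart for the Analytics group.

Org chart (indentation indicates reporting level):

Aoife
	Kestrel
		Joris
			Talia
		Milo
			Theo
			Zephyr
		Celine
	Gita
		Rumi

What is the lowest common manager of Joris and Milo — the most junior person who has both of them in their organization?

Joris's chain of managers is Kestrel, Aoife. Milo's chain of managers is Kestrel, Aoife. The first manager that appears in both chains is Kestrel.

Kestrel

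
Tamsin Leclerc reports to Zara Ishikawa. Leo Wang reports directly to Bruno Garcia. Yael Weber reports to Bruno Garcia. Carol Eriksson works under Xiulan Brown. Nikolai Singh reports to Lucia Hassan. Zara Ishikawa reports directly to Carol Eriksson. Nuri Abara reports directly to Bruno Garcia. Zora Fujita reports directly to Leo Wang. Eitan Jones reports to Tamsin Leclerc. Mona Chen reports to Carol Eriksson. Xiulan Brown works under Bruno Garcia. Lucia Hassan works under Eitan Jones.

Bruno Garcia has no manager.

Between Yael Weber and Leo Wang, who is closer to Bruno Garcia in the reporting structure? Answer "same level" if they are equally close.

Both Yael Weber and Leo Wang are 1 level below Bruno Garcia.

same level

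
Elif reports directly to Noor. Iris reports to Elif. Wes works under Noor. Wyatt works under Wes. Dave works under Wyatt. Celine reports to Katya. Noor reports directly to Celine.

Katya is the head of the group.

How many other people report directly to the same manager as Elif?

Elif reports to Noor. Noor's other direct reports are Wes — 1 peer.

1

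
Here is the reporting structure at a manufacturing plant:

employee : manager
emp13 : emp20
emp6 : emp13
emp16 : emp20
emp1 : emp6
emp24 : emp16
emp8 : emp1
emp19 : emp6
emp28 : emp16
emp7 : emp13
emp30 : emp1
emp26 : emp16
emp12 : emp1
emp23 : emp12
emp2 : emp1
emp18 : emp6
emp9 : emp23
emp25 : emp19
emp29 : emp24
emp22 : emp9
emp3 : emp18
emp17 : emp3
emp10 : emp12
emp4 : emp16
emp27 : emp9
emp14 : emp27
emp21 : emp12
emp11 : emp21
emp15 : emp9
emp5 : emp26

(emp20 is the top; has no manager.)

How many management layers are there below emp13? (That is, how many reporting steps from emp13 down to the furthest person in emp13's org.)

7

The longest chain under emp13 runs emp13 → emp6 → emp1 → emp12 → emp23 → emp9 → emp27 → emp14, which is 7 levels below emp13.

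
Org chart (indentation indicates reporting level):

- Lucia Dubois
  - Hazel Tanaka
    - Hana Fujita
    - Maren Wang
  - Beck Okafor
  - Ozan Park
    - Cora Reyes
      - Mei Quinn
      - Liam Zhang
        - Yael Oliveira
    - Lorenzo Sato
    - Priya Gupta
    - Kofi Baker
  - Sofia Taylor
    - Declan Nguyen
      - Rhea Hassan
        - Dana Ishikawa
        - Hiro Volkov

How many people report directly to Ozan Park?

4

Ozan Park directly manages Cora Reyes, Lorenzo Sato, Priya Gupta, Kofi Baker. That is 4 direct reports.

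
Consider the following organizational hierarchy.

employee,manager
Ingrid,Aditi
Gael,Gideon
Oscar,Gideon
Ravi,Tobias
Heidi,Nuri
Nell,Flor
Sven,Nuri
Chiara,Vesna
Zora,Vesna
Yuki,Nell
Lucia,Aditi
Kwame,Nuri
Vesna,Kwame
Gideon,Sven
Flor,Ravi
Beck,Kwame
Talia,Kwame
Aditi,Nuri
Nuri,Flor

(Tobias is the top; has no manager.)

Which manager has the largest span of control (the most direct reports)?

Nuri

Direct-report counts: Tobias has 1; Ravi has 1; Flor has 2; Nuri has 4; Aditi has 2; Kwame has 3; Vesna has 2; Sven has 1; Gideon has 2; Nell has 1. The largest is 4, held by Nuri.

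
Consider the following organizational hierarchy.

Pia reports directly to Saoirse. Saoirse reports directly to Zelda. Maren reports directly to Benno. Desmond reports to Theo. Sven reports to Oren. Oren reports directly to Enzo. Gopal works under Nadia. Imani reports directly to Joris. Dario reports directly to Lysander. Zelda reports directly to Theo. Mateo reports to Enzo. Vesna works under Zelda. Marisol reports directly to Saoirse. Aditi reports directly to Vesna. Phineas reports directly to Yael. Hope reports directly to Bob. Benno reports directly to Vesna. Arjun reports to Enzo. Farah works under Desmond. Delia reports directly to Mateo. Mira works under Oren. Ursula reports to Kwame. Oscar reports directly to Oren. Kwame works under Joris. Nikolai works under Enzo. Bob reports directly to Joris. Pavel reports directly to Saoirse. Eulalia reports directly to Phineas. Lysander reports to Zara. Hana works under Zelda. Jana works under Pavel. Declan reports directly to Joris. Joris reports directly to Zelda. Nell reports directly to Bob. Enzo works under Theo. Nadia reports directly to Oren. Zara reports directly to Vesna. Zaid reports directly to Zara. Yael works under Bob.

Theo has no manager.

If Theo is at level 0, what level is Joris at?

2

Chain from Joris up to Theo: Joris → Zelda → Theo. That is 2 steps up, so Joris is 2 levels below Theo.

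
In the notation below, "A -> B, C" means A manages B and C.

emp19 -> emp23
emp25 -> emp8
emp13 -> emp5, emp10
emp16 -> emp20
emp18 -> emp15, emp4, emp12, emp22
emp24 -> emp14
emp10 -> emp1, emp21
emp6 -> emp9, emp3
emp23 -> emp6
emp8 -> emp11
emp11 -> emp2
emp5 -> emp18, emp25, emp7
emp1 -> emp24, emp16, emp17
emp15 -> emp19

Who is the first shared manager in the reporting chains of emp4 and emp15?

emp4's chain of managers is emp18, emp5, emp13. emp15's chain of managers is emp18, emp5, emp13. The first manager that appears in both chains is emp18.

emp18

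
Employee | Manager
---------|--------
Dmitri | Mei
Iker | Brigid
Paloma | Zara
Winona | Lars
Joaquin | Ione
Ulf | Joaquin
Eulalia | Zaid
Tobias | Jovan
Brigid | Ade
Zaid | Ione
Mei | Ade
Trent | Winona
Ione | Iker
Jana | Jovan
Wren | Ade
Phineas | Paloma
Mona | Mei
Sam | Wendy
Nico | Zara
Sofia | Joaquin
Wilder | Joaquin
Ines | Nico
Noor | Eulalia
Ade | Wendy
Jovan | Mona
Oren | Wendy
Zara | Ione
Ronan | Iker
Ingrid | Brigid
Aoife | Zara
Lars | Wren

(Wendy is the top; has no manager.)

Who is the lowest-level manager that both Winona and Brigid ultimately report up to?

Ade

Winona's chain of managers is Lars, Wren, Ade, Wendy. Brigid's chain of managers is Ade, Wendy. The first manager that appears in both chains is Ade.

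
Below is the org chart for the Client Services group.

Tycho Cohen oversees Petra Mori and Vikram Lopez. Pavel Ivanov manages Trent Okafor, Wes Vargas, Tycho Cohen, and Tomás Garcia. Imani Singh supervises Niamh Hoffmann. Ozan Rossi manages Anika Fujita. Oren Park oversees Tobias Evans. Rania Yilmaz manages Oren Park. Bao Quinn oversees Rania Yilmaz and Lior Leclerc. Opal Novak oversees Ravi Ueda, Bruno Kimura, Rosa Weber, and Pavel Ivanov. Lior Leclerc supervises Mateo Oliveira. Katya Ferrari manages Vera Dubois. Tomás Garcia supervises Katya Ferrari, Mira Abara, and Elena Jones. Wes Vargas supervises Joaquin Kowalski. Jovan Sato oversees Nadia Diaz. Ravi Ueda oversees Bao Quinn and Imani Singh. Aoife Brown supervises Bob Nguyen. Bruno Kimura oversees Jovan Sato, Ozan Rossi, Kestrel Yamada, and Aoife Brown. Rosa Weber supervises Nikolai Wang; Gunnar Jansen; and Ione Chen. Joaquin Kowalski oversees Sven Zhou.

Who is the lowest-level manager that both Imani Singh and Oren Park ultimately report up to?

Imani Singh's chain of managers is Ravi Ueda, Opal Novak. Oren Park's chain of managers is Rania Yilmaz, Bao Quinn, Ravi Ueda, Opal Novak. The first manager that appears in both chains is Ravi Ueda.

Ravi Ueda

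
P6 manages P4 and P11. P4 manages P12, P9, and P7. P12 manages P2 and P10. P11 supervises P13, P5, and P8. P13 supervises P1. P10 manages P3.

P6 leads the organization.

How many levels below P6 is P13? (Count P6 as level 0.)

2

Chain from P13 up to P6: P13 → P11 → P6. That is 2 steps up, so P13 is 2 levels below P6.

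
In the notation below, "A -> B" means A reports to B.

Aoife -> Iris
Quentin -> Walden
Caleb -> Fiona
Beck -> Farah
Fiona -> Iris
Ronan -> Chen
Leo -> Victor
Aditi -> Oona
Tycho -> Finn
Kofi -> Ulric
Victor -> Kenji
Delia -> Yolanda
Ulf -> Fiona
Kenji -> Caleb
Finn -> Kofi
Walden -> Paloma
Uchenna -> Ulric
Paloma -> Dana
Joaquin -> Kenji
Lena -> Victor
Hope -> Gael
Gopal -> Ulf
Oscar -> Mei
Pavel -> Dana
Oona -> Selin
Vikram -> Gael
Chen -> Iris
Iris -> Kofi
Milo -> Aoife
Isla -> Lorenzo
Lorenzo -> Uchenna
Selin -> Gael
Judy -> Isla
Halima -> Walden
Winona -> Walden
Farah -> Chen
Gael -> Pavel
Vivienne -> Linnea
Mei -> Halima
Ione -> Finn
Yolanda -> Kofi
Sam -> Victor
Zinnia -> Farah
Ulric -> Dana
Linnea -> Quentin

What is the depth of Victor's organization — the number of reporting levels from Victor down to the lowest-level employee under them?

The longest chain under Victor runs Victor → Leo, which is 1 level below Victor.

1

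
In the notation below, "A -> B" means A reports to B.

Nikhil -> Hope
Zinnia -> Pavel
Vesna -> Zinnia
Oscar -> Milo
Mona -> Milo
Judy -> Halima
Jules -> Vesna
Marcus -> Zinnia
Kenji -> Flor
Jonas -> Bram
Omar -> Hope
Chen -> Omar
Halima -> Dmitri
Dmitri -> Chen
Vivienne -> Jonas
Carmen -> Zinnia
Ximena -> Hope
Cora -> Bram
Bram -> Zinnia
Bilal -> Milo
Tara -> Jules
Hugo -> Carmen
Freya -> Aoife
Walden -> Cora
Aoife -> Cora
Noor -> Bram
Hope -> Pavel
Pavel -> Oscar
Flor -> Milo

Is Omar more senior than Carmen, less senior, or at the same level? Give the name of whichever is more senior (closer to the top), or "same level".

Both Omar and Carmen are 4 levels below Milo.

same level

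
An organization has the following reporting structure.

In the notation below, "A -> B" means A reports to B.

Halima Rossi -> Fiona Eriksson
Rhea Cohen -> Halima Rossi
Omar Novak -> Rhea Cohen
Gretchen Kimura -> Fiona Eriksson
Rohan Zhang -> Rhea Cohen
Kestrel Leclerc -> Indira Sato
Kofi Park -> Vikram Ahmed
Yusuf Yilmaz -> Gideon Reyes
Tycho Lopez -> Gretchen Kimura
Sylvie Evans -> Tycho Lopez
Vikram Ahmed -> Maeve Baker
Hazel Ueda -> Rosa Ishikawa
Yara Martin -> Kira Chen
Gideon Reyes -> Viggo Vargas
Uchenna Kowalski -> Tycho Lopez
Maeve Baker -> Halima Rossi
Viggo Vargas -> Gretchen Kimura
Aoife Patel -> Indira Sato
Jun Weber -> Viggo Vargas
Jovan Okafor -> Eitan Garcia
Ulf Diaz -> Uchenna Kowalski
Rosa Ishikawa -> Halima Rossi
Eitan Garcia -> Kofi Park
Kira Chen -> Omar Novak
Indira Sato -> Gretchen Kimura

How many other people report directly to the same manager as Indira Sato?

Indira Sato reports to Gretchen Kimura. Gretchen Kimura's other direct reports are Tycho Lopez, Viggo Vargas — 2 peers.

2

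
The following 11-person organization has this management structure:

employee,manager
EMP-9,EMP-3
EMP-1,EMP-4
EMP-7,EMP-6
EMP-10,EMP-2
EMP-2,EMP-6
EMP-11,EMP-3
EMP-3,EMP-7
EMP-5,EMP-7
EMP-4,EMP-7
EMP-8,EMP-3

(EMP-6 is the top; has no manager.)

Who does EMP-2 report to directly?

EMP-6

EMP-2 reports directly to EMP-6.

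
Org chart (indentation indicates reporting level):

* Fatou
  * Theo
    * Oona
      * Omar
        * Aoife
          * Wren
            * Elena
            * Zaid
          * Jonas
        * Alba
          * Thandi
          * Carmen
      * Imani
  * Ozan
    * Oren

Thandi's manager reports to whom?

Thandi reports to Alba, and Alba reports to Omar. So Thandi's skip-level manager is Omar.

Omar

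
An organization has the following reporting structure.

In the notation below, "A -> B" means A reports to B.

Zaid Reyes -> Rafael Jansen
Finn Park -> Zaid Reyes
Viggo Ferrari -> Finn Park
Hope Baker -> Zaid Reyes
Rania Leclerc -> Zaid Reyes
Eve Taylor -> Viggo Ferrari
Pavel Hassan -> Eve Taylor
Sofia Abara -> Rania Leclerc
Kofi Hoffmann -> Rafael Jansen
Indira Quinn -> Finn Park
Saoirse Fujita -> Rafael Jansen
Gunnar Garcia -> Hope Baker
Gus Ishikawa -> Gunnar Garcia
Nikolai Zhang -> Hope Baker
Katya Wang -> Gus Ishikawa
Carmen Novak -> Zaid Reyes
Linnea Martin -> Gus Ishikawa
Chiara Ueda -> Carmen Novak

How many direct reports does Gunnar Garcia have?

1

Gunnar Garcia directly manages Gus Ishikawa. That is 1 direct report.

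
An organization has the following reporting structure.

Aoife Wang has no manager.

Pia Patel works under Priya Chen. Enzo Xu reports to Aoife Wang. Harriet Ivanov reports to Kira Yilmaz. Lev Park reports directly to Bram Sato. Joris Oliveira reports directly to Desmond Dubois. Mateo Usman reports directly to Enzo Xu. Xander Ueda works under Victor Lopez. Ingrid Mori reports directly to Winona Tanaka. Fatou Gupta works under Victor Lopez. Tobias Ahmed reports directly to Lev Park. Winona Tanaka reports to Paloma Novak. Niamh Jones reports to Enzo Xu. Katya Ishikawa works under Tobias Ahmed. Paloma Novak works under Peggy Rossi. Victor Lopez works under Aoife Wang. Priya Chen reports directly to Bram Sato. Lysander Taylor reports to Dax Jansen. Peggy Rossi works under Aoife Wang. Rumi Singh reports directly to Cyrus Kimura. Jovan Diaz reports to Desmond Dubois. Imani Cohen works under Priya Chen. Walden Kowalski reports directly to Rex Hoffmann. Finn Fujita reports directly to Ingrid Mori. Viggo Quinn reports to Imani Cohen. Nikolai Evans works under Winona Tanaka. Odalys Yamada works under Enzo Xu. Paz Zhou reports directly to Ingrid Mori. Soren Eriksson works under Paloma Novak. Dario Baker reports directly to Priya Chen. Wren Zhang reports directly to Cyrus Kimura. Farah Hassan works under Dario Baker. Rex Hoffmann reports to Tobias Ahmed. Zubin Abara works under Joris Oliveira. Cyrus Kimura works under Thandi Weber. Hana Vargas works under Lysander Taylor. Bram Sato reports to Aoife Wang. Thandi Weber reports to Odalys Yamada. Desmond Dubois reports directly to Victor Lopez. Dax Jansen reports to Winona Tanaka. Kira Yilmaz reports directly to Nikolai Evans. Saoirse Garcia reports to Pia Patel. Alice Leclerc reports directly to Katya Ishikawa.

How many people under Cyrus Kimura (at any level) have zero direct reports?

The people in Cyrus Kimura's organization with no one reporting to them are Wren Zhang, Rumi Singh. That is 2.

2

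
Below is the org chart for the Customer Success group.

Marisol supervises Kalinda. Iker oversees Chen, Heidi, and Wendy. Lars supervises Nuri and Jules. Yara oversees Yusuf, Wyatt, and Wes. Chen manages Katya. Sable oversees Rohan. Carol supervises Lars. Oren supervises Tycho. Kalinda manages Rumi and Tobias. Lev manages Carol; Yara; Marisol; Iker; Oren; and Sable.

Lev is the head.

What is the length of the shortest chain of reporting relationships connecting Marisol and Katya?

Marisol is 1 level below Lev, and Katya is 3 levels below Lev (their lowest common manager). The shortest path runs up from Marisol to Lev and back down to Katya: 1 + 3 = 4 links.

4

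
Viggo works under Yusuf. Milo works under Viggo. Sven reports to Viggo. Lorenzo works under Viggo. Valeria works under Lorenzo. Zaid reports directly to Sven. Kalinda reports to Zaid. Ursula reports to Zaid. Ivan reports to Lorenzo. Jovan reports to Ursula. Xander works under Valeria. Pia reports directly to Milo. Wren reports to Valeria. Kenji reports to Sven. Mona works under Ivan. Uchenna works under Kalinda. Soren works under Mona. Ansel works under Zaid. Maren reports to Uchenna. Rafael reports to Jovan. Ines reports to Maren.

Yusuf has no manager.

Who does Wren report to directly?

Wren reports directly to Valeria.

Valeria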